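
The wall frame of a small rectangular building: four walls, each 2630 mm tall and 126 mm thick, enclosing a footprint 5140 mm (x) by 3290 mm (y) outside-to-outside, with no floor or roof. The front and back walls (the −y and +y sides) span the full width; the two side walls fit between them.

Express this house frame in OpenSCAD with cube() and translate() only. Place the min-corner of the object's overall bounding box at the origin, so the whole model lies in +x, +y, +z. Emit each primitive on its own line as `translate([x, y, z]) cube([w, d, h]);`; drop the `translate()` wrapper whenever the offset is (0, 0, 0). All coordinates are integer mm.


cube([5140, 126, 2630]);
translate([0, 3164, 0]) cube([5140, 126, 2630]);
translate([0, 126, 0]) cube([126, 3038, 2630]);
translate([5014, 126, 0]) cube([126, 3038, 2630]);


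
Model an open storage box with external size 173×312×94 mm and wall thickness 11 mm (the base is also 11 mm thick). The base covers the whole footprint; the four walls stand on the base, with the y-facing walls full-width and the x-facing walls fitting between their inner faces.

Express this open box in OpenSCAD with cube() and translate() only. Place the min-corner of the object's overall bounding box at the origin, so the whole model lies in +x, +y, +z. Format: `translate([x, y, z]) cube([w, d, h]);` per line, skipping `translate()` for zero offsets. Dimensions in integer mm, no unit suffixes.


cube([173, 312, 11]);
translate([0, 0, 11]) cube([173, 11, 83]);
translate([0, 301, 11]) cube([173, 11, 83]);
translate([0, 11, 11]) cube([11, 290, 83]);
translate([162, 11, 11]) cube([11, 290, 83]);


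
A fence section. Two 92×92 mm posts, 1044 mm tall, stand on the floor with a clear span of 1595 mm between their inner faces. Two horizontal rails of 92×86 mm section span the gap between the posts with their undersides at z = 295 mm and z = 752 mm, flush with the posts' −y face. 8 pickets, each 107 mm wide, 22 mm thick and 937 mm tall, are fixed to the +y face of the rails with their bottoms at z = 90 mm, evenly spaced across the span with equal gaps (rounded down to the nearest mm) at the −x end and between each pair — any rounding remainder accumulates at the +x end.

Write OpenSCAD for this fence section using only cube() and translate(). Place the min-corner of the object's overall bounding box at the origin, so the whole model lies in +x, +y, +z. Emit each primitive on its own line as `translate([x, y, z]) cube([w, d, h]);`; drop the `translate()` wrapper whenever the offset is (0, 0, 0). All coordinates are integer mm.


cube([92, 92, 1044]);
translate([1687, 0, 0]) cube([92, 92, 1044]);
translate([92, 0, 295]) cube([1595, 92, 86]);
translate([92, 0, 752]) cube([1595, 92, 86]);
translate([174, 92, 90]) cube([107, 22, 937]);
translate([363, 92, 90]) cube([107, 22, 937]);
translate([552, 92, 90]) cube([107, 22, 937]);
translate([741, 92, 90]) cube([107, 22, 937]);
translate([930, 92, 90]) cube([107, 22, 937]);
translate([1119, 92, 90]) cube([107, 22, 937]);
translate([1308, 92, 90]) cube([107, 22, 937]);
translate([1497, 92, 90]) cube([107, 22, 937]);


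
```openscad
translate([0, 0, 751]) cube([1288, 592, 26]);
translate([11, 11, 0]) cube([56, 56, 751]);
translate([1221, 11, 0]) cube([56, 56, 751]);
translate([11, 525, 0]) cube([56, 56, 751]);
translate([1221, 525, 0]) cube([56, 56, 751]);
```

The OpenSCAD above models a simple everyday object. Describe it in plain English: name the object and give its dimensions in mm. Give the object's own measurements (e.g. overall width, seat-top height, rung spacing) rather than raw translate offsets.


A rectangular dining table. The top is 1288×592×26 mm with its upper surface at z = 777 mm. It stands on four 56×56 mm square legs, each inset 11 mm from the nearest pair of top edges, running from the floor to the underside of the top.


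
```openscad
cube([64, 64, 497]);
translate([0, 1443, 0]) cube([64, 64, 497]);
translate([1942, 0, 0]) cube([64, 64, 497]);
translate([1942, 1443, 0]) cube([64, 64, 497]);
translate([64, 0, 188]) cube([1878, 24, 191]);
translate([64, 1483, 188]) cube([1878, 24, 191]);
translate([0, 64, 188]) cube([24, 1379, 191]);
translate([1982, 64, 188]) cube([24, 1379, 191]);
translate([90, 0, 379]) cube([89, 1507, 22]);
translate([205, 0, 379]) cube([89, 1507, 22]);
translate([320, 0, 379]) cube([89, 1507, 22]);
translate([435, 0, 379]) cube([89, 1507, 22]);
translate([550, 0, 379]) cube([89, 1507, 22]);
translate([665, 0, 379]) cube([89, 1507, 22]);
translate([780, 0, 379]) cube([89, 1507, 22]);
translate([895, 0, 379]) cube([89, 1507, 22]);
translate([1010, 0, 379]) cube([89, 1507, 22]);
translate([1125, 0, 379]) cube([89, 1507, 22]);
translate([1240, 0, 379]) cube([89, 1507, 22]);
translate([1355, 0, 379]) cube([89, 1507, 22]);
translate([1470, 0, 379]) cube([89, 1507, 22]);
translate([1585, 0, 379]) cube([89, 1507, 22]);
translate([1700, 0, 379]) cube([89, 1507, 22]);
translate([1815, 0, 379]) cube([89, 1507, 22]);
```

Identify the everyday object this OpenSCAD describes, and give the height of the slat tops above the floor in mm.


A bed frame. The slat-top height is 401 mm.

Four posts, four rails, and a row of slats — a bed frame. Slats sit on the rails at z = 188 + 191 = 379; with slat thickness 22, the top is 401 mm.


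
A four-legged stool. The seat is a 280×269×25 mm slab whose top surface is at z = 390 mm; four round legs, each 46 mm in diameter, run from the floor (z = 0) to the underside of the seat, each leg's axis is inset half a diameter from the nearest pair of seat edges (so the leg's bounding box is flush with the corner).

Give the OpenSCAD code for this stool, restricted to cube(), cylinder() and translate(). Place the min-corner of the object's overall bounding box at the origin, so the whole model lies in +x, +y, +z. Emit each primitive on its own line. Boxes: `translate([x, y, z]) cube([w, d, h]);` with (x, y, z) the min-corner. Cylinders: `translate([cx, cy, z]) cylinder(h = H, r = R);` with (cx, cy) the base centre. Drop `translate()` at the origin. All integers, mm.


// leg_h = 390 - 25 = 365
translate([0, 0, 365]) cube([280, 269, 25]);
translate([23, 23, 0]) cylinder(h = 365, r = 23);
translate([257, 23, 0]) cylinder(h = 365, r = 23);
translate([23, 246, 0]) cylinder(h = 365, r = 23);
translate([257, 246, 0]) cylinder(h = 365, r = 23);


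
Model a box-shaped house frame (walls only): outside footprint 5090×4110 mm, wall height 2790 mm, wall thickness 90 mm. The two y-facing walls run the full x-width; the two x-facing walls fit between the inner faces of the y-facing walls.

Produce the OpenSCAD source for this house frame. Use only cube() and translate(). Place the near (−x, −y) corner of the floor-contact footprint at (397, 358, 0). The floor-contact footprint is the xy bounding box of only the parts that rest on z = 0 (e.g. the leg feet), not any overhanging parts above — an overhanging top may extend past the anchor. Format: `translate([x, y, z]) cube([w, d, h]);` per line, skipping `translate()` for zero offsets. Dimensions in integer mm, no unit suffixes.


translate([397, 358, 0]) cube([5090, 90, 2790]);
translate([397, 4378, 0]) cube([5090, 90, 2790]);
translate([397, 448, 0]) cube([90, 3930, 2790]);
translate([5397, 448, 0]) cube([90, 3930, 2790]);


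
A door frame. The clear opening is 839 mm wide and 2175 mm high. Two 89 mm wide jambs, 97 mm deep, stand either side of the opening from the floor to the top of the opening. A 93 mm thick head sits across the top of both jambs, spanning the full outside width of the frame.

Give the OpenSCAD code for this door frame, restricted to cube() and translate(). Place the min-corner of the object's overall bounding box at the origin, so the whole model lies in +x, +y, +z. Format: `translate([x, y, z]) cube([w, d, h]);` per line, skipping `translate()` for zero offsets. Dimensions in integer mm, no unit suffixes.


cube([89, 97, 2175]);
translate([928, 0, 0]) cube([89, 97, 2175]);
translate([0, 0, 2175]) cube([1017, 97, 93]);


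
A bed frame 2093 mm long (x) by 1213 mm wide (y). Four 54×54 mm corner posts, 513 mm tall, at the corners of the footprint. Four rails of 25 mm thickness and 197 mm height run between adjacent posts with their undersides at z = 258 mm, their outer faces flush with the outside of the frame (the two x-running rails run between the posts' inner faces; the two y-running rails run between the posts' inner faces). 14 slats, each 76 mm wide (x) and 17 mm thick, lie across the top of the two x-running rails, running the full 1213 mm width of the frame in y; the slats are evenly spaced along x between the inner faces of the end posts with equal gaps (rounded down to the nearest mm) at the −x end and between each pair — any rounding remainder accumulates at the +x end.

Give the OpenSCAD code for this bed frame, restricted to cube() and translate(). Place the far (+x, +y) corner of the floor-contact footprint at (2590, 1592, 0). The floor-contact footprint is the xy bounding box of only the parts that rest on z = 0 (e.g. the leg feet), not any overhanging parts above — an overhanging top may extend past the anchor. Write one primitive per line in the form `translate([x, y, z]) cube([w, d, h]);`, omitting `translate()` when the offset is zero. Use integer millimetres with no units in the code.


// slat z = rail_z + rail_h = 258 + 197 = 455
// slat gap = ⌊(1985 − 14·76) / 15⌋ = 61
translate([497, 379, 0]) cube([54, 54, 513]);
translate([497, 1538, 0]) cube([54, 54, 513]);
translate([2536, 379, 0]) cube([54, 54, 513]);
translate([2536, 1538, 0]) cube([54, 54, 513]);
translate([551, 379, 258]) cube([1985, 25, 197]);
translate([551, 1567, 258]) cube([1985, 25, 197]);
translate([497, 433, 258]) cube([25, 1105, 197]);
translate([2565, 433, 258]) cube([25, 1105, 197]);
translate([612, 379, 455]) cube([76, 1213, 17]);
translate([749, 379, 455]) cube([76, 1213, 17]);
translate([886, 379, 455]) cube([76, 1213, 17]);
translate([1023, 379, 455]) cube([76, 1213, 17]);
translate([1160, 379, 455]) cube([76, 1213, 17]);
translate([1297, 379, 455]) cube([76, 1213, 17]);
translate([1434, 379, 455]) cube([76, 1213, 17]);
translate([1571, 379, 455]) cube([76, 1213, 17]);
translate([1708, 379, 455]) cube([76, 1213, 17]);
translate([1845, 379, 455]) cube([76, 1213, 17]);
translate([1982, 379, 455]) cube([76, 1213, 17]);
translate([2119, 379, 455]) cube([76, 1213, 17]);
translate([2256, 379, 455]) cube([76, 1213, 17]);
translate([2393, 379, 455]) cube([76, 1213, 17]);


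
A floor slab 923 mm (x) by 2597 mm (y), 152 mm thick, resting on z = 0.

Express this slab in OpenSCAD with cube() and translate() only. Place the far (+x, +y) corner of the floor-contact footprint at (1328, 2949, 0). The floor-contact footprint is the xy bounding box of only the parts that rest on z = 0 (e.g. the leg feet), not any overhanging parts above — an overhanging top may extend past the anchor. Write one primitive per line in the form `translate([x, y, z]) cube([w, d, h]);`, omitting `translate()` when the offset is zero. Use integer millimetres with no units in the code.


translate([405, 352, 0]) cube([923, 2597, 152]);


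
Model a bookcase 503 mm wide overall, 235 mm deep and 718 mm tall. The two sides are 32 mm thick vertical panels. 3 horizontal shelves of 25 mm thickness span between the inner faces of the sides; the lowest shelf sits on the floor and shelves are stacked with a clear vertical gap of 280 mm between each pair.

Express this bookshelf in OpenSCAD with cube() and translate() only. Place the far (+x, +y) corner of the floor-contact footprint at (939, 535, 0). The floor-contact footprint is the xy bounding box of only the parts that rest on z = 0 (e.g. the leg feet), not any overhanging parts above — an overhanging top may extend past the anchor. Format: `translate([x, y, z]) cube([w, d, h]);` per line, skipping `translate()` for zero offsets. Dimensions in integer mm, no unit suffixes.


translate([436, 300, 0]) cube([32, 235, 718]);
translate([907, 300, 0]) cube([32, 235, 718]);
translate([468, 300, 0]) cube([439, 235, 25]);
translate([468, 300, 305]) cube([439, 235, 25]);
translate([468, 300, 610]) cube([439, 235, 25]);


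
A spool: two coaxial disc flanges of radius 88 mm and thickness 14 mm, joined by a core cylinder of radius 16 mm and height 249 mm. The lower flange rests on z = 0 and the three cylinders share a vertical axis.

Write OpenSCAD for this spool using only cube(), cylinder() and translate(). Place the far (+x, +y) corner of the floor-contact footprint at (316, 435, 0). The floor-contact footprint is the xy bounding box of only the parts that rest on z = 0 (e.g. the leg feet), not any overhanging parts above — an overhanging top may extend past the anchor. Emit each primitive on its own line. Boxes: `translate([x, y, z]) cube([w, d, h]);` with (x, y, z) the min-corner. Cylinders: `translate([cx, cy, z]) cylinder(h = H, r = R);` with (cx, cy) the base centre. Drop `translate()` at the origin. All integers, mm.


translate([228, 347, 0]) cylinder(h = 14, r = 88);
translate([228, 347, 14]) cylinder(h = 249, r = 16);
translate([228, 347, 263]) cylinder(h = 14, r = 88);


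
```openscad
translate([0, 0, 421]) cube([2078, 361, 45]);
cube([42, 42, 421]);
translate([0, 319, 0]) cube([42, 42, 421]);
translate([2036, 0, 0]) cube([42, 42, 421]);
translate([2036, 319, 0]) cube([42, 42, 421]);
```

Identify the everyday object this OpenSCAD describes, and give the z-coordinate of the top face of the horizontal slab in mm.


A bench. The seat-top height is 466 mm.

A long slab on four corner posts — a bench. The slab sits at z = 421 with thickness 45, so the top is 421 + 45 = 466 mm.


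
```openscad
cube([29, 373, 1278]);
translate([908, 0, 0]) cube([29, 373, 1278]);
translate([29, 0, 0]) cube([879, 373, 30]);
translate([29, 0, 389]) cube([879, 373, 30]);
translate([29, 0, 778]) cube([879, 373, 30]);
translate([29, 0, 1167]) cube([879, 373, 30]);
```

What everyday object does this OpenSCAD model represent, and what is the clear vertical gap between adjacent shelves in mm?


A bookshelf. The clear shelf gap is 359 mm.

Two tall side panels with 4 horizontal boards between them — a bookshelf. The first two shelf undersides are at z = 0 and z = 389; with shelf thickness 30, the clear gap is 389 − 0 − 30 = 359 mm.


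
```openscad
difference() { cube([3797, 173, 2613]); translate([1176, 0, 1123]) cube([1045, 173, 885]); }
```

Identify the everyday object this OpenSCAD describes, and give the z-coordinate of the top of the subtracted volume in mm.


A wall with a window opening. The window head height is 2008 mm.

A wall with a rectangular opening subtracted — a window. Sill at z = 1123, opening 885 mm tall, so the head is at 1123 + 885 = 2008 mm.


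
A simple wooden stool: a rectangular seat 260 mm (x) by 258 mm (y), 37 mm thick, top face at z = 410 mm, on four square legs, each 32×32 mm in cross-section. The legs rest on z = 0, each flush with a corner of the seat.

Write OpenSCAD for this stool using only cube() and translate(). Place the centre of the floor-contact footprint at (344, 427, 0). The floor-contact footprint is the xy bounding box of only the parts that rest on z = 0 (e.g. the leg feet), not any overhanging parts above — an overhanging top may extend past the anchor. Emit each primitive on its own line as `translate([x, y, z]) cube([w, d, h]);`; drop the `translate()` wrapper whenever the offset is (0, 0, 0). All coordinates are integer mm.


// leg_h = 410 - 37 = 373
translate([214, 298, 373]) cube([260, 258, 37]);
translate([214, 298, 0]) cube([32, 32, 373]);
translate([442, 298, 0]) cube([32, 32, 373]);
translate([214, 524, 0]) cube([32, 32, 373]);
translate([442, 524, 0]) cube([32, 32, 373]);


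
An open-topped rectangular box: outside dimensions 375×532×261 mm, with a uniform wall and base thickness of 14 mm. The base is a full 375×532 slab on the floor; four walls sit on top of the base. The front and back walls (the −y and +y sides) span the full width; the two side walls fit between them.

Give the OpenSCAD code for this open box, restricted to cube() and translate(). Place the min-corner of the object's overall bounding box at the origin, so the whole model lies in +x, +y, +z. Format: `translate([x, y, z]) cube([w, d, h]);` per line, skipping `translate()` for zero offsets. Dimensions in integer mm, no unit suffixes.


cube([375, 532, 14]);
translate([0, 0, 14]) cube([375, 14, 247]);
translate([0, 518, 14]) cube([375, 14, 247]);
translate([0, 14, 14]) cube([14, 504, 247]);
translate([361, 14, 14]) cube([14, 504, 247]);


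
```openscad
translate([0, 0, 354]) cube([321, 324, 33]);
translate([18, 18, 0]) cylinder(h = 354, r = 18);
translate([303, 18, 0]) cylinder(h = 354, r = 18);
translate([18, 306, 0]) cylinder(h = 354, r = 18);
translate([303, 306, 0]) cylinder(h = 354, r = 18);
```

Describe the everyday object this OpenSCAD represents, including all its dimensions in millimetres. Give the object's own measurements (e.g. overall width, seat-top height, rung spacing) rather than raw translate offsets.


A four-legged stool. The seat is a 321×324×33 mm slab whose top surface is at z = 387 mm; four round legs, each 36 mm in diameter, run from the floor (z = 0) to the underside of the seat, each leg's axis is inset half a diameter from the nearest pair of seat edges (so the leg's bounding box is flush with the corner).


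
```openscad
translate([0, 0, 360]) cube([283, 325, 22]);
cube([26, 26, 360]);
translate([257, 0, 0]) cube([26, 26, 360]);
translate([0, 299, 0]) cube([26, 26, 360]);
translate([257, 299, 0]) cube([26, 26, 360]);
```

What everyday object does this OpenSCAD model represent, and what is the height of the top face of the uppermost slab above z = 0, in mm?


A stool. The seat height is 382 mm.

A 283×325×22 slab at z = 360 on four corner posts — a stool. The seat top is 360 + 22 = 382 mm.


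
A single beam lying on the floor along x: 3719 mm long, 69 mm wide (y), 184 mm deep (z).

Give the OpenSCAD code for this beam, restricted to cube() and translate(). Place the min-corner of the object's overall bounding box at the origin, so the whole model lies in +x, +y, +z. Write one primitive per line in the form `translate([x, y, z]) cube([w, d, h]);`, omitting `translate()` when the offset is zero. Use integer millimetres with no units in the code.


cube([3719, 69, 184]);


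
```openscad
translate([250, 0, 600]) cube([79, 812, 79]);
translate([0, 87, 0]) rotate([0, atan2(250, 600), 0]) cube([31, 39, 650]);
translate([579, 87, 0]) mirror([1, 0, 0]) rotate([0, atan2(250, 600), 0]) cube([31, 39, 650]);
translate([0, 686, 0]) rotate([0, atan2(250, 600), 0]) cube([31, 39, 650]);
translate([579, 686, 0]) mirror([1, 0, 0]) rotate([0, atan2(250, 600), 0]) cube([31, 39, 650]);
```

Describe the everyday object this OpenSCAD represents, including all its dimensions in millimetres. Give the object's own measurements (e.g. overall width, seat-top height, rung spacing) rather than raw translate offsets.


A sawhorse. A 79×812×79 mm beam (x, y, z) sits on two A-frame leg pairs. Each pair is two raked legs of 31×39 mm section (39 mm along y) splaying symmetrically in x. Each leg rises 600 mm vertically over 250 mm of horizontal reach and is 650 mm long along its own axis. Every leg's outer bottom edge rests on the floor and its outer top edge meets a bottom edge of the beam — the left legs (tilting toward +x) meet the beam's −x bottom edge, the right legs (their mirror images, tilting toward −x) meet its +x bottom edge — so the leg tops tuck under the beam, the beam's underside is 600 mm above the floor, and the feet are 579 mm apart outside-to-outside with the beam centred between them. The two leg pairs are set in 87 mm from either end of the beam.


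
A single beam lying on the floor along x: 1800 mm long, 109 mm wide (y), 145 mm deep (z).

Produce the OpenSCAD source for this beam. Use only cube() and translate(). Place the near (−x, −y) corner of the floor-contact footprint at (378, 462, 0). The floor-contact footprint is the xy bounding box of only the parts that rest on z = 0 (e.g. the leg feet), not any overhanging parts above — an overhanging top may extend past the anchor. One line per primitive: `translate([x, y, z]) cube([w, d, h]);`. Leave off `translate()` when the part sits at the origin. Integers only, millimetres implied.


translate([378, 462, 0]) cube([1800, 109, 145]);


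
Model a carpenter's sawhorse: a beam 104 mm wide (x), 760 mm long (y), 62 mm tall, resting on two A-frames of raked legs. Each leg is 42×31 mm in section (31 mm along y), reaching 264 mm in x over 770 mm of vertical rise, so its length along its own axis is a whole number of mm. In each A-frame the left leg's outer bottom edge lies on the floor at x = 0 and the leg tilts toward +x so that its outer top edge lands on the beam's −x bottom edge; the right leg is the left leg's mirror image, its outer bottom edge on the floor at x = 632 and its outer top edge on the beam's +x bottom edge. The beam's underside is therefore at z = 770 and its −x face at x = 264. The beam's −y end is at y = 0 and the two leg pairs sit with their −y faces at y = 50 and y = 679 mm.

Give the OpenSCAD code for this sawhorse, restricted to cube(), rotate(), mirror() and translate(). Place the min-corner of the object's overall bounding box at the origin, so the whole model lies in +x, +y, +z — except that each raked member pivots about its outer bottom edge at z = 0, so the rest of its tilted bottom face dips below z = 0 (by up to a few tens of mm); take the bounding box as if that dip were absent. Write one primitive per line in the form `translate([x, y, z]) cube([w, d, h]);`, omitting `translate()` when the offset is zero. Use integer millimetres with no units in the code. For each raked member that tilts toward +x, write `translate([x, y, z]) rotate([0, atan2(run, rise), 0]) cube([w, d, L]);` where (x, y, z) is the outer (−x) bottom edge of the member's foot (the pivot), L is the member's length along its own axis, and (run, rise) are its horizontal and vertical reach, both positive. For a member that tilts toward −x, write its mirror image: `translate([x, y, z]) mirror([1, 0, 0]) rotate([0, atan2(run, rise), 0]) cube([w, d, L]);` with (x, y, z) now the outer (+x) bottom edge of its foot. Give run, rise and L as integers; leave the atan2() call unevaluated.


translate([264, 0, 770]) cube([104, 760, 62]);
translate([0, 50, 0]) rotate([0, atan2(264, 770), 0]) cube([42, 31, 814]);
translate([632, 50, 0]) mirror([1, 0, 0]) rotate([0, atan2(264, 770), 0]) cube([42, 31, 814]);
translate([0, 679, 0]) rotate([0, atan2(264, 770), 0]) cube([42, 31, 814]);
translate([632, 679, 0]) mirror([1, 0, 0]) rotate([0, atan2(264, 770), 0]) cube([42, 31, 814]);


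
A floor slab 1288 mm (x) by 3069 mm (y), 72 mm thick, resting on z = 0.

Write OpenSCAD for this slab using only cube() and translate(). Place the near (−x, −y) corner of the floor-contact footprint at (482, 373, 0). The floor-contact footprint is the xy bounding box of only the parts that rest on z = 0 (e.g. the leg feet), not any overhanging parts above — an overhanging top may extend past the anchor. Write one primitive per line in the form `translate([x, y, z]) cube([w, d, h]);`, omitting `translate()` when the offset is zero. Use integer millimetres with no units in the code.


translate([482, 373, 0]) cube([1288, 3069, 72]);


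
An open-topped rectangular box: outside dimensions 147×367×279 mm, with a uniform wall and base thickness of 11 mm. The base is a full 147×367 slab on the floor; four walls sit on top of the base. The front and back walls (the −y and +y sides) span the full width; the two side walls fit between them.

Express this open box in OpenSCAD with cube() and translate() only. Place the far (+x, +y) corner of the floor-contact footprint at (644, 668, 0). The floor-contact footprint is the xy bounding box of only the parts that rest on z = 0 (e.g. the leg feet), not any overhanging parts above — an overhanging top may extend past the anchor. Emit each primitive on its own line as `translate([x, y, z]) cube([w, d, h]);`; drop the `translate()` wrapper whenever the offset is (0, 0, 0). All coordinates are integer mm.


translate([497, 301, 0]) cube([147, 367, 11]);
translate([497, 301, 11]) cube([147, 11, 268]);
translate([497, 657, 11]) cube([147, 11, 268]);
translate([497, 312, 11]) cube([11, 345, 268]);
translate([633, 312, 11]) cube([11, 345, 268]);


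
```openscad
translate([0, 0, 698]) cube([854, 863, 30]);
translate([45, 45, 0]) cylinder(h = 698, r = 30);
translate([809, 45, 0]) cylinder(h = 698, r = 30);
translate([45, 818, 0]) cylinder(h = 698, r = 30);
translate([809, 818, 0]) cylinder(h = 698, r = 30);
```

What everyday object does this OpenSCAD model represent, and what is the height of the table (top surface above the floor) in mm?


A table. The table height is 728 mm.

A 854×863×30 slab sits at z = 698 on four Ø60 mm round legs — a table. The top surface is at 698 + 30 = 728 mm.


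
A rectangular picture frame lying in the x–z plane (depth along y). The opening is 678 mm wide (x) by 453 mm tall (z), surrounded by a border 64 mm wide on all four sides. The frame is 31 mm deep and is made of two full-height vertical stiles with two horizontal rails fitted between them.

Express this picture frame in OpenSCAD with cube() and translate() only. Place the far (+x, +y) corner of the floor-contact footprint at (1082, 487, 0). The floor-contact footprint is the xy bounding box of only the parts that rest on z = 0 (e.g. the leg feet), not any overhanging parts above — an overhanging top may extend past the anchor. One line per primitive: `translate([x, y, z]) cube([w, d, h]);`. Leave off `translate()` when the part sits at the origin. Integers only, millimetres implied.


translate([276, 456, 0]) cube([64, 31, 581]);
translate([1018, 456, 0]) cube([64, 31, 581]);
translate([340, 456, 0]) cube([678, 31, 64]);
translate([340, 456, 517]) cube([678, 31, 64]);


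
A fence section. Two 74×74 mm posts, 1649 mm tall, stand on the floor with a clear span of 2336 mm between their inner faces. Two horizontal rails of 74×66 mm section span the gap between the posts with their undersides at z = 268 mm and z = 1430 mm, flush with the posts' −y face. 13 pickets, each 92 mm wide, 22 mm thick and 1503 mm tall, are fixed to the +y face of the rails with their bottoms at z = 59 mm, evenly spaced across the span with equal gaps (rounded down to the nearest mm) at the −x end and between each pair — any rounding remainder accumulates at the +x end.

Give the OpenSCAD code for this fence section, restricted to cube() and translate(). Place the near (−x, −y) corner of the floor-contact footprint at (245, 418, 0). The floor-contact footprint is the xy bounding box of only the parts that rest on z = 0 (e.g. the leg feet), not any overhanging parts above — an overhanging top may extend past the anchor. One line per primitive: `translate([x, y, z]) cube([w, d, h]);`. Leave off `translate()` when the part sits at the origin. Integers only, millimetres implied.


translate([245, 418, 0]) cube([74, 74, 1649]);
translate([2655, 418, 0]) cube([74, 74, 1649]);
translate([319, 418, 268]) cube([2336, 74, 66]);
translate([319, 418, 1430]) cube([2336, 74, 66]);
translate([400, 492, 59]) cube([92, 22, 1503]);
translate([573, 492, 59]) cube([92, 22, 1503]);
translate([746, 492, 59]) cube([92, 22, 1503]);
translate([919, 492, 59]) cube([92, 22, 1503]);
translate([1092, 492, 59]) cube([92, 22, 1503]);
translate([1265, 492, 59]) cube([92, 22, 1503]);
translate([1438, 492, 59]) cube([92, 22, 1503]);
translate([1611, 492, 59]) cube([92, 22, 1503]);
translate([1784, 492, 59]) cube([92, 22, 1503]);
translate([1957, 492, 59]) cube([92, 22, 1503]);
translate([2130, 492, 59]) cube([92, 22, 1503]);
translate([2303, 492, 59]) cube([92, 22, 1503]);
translate([2476, 492, 59]) cube([92, 22, 1503]);


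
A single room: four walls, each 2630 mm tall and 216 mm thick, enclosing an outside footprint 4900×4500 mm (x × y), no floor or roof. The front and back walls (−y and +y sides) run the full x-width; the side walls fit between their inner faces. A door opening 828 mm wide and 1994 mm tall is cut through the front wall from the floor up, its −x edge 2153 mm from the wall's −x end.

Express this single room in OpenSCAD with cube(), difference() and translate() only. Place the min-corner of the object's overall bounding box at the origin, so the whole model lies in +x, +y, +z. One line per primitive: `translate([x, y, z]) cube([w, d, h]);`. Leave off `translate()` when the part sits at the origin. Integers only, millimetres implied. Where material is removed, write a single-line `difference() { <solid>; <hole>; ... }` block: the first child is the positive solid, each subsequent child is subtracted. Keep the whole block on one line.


difference() { cube([4900, 216, 2630]); translate([2153, 0, 0]) cube([828, 216, 1994]); }
translate([0, 4284, 0]) cube([4900, 216, 2630]);
translate([0, 216, 0]) cube([216, 4068, 2630]);
translate([4684, 216, 0]) cube([216, 4068, 2630]);


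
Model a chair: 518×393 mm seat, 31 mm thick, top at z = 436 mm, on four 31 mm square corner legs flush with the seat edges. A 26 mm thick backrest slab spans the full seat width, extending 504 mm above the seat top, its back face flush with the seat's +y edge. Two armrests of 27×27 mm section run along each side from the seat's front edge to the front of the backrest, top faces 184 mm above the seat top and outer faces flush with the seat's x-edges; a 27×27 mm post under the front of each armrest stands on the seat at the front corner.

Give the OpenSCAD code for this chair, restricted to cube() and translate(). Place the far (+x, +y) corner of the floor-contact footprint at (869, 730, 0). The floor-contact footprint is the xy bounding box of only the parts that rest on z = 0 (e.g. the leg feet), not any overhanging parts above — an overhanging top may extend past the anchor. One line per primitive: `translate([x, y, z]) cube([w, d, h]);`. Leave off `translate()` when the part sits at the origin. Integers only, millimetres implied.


translate([351, 337, 405]) cube([518, 393, 31]);
translate([351, 337, 0]) cube([31, 31, 405]);
translate([838, 337, 0]) cube([31, 31, 405]);
translate([351, 699, 0]) cube([31, 31, 405]);
translate([838, 699, 0]) cube([31, 31, 405]);
translate([351, 704, 436]) cube([518, 26, 504]);
translate([351, 337, 593]) cube([27, 367, 27]);
translate([842, 337, 593]) cube([27, 367, 27]);
translate([351, 337, 436]) cube([27, 27, 157]);
translate([842, 337, 436]) cube([27, 27, 157]);


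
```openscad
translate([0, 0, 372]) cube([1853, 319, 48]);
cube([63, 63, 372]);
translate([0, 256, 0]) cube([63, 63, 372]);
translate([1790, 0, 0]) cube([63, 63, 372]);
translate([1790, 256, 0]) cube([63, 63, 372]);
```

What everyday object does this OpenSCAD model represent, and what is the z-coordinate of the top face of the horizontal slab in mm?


A bench. The seat-top height is 420 mm.

A long slab on four corner posts — a bench. The slab sits at z = 372 with thickness 48, so the top is 372 + 48 = 420 mm.


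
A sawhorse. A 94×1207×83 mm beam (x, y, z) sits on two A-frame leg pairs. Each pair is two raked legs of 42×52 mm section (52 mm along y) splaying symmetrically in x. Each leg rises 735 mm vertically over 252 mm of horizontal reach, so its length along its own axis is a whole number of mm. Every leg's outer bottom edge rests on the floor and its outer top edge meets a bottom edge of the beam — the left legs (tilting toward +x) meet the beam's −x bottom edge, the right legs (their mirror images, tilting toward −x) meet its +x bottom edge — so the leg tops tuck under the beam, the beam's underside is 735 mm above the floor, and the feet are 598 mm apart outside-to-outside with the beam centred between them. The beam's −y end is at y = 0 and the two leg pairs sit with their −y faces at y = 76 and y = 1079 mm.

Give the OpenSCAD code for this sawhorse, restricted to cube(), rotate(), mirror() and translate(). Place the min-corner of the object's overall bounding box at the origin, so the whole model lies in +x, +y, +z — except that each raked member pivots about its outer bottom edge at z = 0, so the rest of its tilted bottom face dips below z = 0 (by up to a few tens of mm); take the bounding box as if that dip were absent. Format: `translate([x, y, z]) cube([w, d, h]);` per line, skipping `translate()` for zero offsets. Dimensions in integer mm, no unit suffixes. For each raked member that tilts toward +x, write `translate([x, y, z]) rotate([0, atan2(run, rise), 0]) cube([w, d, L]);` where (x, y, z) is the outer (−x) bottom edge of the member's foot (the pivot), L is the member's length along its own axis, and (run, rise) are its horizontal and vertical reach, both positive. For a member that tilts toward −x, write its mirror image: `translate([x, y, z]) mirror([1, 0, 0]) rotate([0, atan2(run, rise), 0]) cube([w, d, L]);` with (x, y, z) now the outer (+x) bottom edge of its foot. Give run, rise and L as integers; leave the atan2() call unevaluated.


// leg length = √(252² + 735²) = 777
// right-leg outer foot x = 2·252 + 94 = 598
// beam min-corner = (252, 0, 735)
translate([252, 0, 735]) cube([94, 1207, 83]);
translate([0, 76, 0]) rotate([0, atan2(252, 735), 0]) cube([42, 52, 777]);
translate([598, 76, 0]) mirror([1, 0, 0]) rotate([0, atan2(252, 735), 0]) cube([42, 52, 777]);
translate([0, 1079, 0]) rotate([0, atan2(252, 735), 0]) cube([42, 52, 777]);
translate([598, 1079, 0]) mirror([1, 0, 0]) rotate([0, atan2(252, 735), 0]) cube([42, 52, 777]);


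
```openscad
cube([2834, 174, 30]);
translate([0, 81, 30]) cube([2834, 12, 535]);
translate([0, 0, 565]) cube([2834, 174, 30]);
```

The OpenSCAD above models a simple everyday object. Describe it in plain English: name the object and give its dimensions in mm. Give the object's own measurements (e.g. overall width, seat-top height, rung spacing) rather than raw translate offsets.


An I-beam lying along x, 2834 mm long. Overall section height 595 mm. Two flanges 174 mm wide (y) and 30 mm thick, one on the floor and one at the top; a web 12 mm thick runs between them, centred on the flange width.


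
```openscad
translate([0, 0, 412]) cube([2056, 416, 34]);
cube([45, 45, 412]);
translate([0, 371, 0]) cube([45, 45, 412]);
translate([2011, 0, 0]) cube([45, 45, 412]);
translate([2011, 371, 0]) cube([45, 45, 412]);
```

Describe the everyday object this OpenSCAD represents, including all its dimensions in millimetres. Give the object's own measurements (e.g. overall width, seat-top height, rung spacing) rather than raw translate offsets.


A long wooden bench with a 2056 mm (x) × 416 mm (y) seat, 34 mm thick, its top surface 446 mm above the floor. Four 45 mm square legs at the seat corners, flush with the edges, run from z = 0 to the seat underside.


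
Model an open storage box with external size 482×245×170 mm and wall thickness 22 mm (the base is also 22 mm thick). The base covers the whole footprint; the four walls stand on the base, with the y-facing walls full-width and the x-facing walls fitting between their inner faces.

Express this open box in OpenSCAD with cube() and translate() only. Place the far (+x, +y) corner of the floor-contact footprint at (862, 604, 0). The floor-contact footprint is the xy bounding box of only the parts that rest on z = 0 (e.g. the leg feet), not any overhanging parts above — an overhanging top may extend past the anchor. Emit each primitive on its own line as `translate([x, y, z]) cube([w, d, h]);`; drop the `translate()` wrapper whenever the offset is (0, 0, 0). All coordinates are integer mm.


translate([380, 359, 0]) cube([482, 245, 22]);
translate([380, 359, 22]) cube([482, 22, 148]);
translate([380, 582, 22]) cube([482, 22, 148]);
translate([380, 381, 22]) cube([22, 201, 148]);
translate([840, 381, 22]) cube([22, 201, 148]);


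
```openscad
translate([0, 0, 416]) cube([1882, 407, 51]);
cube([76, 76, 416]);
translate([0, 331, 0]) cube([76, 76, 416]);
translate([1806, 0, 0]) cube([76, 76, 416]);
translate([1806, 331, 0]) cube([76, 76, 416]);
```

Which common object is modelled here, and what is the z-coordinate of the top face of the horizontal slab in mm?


A bench. The seat-top height is 467 mm.

A long slab on four corner posts — a bench. The slab sits at z = 416 with thickness 51, so the top is 416 + 51 = 467 mm.


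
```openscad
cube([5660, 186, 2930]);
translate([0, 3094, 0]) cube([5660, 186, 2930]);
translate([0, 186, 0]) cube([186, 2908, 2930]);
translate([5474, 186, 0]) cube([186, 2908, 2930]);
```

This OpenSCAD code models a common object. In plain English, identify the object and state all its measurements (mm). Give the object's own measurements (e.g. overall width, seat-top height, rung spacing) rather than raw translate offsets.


The wall frame of a small rectangular building: four walls, each 2930 mm tall and 186 mm thick, enclosing a footprint 5660 mm (x) by 3280 mm (y) outside-to-outside, with no floor or roof. The front and back walls (the −y and +y sides) span the full width; the two side walls fit between them.


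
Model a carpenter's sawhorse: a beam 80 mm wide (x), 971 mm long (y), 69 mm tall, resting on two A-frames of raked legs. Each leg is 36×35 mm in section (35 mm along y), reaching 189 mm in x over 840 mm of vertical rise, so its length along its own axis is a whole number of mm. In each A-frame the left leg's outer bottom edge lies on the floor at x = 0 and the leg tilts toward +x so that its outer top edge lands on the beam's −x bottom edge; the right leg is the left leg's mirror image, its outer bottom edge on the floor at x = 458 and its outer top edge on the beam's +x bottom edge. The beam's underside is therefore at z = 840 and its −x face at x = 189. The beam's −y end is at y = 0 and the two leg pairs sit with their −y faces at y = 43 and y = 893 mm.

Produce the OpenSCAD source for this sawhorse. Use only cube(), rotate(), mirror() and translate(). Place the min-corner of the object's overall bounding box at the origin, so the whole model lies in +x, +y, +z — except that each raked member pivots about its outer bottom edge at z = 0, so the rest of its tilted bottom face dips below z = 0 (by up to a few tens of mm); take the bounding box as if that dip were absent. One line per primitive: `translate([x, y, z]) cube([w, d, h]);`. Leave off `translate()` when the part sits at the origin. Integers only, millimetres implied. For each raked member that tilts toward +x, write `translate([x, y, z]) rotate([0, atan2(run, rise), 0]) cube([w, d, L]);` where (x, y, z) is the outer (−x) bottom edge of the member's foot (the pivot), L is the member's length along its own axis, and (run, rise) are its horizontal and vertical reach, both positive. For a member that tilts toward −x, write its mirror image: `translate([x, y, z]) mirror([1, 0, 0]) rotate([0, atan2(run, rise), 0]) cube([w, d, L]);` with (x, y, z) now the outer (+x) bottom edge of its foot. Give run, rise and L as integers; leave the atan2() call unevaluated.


// leg length = √(189² + 840²) = 861
// right-leg outer foot x = 2·189 + 80 = 458
// beam min-corner = (189, 0, 840)
translate([189, 0, 840]) cube([80, 971, 69]);
translate([0, 43, 0]) rotate([0, atan2(189, 840), 0]) cube([36, 35, 861]);
translate([458, 43, 0]) mirror([1, 0, 0]) rotate([0, atan2(189, 840), 0]) cube([36, 35, 861]);
translate([0, 893, 0]) rotate([0, atan2(189, 840), 0]) cube([36, 35, 861]);
translate([458, 893, 0]) mirror([1, 0, 0]) rotate([0, atan2(189, 840), 0]) cube([36, 35, 861]);


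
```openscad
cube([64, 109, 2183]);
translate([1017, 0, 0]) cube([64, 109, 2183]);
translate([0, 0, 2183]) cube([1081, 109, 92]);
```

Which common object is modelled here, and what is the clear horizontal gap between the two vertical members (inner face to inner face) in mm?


A door frame. The clear opening width is 953 mm.

Two 2183 mm tall posts with a header on top — a door frame. The left jamb is 64 mm wide at x = 0; the right jamb starts at x = 1017. The clear opening is 1017 − 64 = 953 mm.
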